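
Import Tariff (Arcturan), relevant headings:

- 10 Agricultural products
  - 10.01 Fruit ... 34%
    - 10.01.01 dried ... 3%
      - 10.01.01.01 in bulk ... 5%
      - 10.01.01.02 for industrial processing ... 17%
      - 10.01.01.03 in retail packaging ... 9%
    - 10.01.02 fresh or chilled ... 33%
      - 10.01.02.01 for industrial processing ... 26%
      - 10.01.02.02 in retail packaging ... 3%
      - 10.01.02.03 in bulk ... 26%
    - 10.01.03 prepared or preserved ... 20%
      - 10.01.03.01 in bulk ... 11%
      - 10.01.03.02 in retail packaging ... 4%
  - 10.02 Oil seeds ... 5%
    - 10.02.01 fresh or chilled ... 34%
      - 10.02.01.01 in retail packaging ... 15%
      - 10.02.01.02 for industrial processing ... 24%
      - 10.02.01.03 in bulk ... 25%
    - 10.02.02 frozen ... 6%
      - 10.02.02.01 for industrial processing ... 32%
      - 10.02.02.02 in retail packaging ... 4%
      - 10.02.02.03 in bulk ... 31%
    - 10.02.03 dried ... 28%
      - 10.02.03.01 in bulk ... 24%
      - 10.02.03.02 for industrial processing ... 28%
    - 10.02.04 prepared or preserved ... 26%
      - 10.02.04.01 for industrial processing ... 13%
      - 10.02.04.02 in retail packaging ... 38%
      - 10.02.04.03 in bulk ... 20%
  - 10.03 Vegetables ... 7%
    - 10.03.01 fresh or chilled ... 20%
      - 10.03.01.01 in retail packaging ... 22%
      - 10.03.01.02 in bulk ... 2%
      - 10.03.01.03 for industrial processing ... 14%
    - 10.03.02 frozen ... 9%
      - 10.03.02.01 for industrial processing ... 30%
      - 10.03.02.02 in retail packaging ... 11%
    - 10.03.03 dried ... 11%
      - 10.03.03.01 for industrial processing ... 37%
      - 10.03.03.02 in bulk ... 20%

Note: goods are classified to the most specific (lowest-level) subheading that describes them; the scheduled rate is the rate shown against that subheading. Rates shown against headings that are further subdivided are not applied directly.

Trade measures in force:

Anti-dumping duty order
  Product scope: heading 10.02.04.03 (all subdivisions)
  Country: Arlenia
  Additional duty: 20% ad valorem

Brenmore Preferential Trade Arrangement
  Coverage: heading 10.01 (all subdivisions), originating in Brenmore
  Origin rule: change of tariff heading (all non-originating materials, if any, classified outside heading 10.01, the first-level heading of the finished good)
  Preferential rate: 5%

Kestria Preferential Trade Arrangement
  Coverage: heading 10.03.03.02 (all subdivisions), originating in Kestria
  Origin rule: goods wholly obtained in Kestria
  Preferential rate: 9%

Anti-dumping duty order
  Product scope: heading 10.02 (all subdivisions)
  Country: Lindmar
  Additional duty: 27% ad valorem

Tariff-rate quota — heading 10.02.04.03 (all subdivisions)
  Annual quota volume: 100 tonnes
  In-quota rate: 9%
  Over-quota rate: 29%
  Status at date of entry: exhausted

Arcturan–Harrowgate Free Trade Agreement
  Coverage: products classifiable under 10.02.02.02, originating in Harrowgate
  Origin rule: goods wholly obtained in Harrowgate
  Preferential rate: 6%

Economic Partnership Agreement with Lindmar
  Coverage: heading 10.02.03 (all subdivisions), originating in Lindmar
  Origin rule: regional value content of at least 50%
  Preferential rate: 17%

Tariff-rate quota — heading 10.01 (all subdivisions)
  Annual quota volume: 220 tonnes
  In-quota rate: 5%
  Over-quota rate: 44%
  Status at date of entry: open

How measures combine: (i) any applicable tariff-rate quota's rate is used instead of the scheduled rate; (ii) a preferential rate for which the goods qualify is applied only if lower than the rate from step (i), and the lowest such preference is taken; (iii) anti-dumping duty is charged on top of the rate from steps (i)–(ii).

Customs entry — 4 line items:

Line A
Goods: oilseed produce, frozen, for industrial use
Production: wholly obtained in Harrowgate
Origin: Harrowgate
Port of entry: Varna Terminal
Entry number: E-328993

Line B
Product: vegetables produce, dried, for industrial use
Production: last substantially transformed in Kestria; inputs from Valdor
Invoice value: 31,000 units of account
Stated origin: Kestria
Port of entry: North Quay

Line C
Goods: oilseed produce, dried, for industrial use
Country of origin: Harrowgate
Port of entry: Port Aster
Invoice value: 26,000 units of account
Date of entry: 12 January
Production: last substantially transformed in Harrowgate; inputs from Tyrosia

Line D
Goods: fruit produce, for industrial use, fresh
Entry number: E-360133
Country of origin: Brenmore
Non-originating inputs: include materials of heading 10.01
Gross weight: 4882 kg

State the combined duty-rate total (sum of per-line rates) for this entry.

102%

Line A: oilseed → 10.02; frozen → 10.02.02; for industrial use → 10.02.02.01. Scheduled 32%. Harrowgate agreement on 10.02.02.02: 10.02.02.01 not covered. → 32%.
Line B: vegetables → 10.03; dried → 10.03.03; for industrial use → 10.03.03.01. Scheduled 37%. Kestria agreement on 10.03.03.02: 10.03.03.01 not covered. → 37%.
Line C: oilseed → 10.02; dried → 10.02.03; for industrial use → 10.02.03.02. Scheduled 28%. Harrowgate agreement on 10.02.02.02: 10.02.03.02 not covered. → 28%.
Line D: fruit → 10.01; fresh → 10.01.02; for industrial use → 10.01.02.01. Scheduled 26%. quota on 10.01 open → in-quota 5%; Brenmore agreement on 10.01: CTH not met. → 5%.
Sum: 32% + 37% + 28% + 5% = 102%.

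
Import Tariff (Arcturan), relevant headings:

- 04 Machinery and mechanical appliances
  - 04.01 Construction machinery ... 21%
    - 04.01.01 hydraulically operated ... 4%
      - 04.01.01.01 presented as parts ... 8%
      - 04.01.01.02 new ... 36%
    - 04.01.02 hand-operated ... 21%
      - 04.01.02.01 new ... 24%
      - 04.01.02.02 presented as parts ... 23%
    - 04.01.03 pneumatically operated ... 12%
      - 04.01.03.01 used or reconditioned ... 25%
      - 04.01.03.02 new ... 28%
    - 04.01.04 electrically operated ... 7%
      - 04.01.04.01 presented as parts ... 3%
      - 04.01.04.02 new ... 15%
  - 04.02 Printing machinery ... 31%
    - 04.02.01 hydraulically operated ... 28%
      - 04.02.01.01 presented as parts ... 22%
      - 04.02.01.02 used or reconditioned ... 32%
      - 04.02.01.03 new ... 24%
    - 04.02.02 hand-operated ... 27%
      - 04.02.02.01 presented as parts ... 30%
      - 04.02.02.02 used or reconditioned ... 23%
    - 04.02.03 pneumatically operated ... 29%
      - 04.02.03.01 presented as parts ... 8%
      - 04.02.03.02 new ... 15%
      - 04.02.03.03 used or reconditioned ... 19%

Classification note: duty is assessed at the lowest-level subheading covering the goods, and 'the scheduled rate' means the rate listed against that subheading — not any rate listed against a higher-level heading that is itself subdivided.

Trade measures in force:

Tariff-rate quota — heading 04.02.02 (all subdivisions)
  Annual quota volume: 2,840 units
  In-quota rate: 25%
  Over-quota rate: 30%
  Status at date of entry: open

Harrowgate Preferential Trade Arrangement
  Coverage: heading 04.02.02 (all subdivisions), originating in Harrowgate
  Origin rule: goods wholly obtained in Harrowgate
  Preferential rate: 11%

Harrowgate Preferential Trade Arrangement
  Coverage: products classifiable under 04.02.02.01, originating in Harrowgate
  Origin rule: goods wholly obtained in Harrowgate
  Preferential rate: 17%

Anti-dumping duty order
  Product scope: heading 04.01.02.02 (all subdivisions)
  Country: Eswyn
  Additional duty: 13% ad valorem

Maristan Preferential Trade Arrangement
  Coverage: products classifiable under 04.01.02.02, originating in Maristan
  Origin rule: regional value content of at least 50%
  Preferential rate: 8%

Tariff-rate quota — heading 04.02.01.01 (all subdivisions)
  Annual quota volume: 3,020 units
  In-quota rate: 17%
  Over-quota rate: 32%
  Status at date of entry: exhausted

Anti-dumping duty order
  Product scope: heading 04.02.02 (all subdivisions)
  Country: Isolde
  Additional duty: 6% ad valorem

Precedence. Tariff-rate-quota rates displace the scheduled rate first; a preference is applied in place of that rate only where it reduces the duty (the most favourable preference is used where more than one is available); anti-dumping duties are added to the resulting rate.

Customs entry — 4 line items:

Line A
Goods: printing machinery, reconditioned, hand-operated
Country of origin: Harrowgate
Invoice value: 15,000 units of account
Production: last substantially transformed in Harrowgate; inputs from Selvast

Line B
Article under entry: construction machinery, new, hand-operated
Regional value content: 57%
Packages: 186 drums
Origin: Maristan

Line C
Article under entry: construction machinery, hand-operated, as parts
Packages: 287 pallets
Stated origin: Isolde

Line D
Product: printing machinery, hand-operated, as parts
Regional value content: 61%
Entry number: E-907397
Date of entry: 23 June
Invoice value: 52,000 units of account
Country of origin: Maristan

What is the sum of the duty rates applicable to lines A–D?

97%

Line A: printing → 04.02; hand-operated → 04.02.02; reconditioned → 04.02.02.02. Scheduled 23%. quota on 04.02.02 open → in-quota 25%; Harrowgate agreement on 04.02.02: not wholly obtained; Harrowgate agreement on 04.02.02.01: 04.02.02.02 not covered. → 25%.
Line B: construction → 04.01; hand-operated → 04.01.02; new → 04.01.02.01. Scheduled 24%. Maristan agreement on 04.01.02.02: 04.01.02.01 not covered. → 24%.
Line C: construction → 04.01; hand-operated → 04.01.02; as parts → 04.01.02.02. Scheduled 23%. No special measure applies. → 23%.
Line D: printing → 04.02; hand-operated → 04.02.02; as parts → 04.02.02.01. Scheduled 30%. quota on 04.02.02 open → in-quota 25%; Maristan agreement on 04.01.02.02: 04.02.02.01 not covered. → 25%.
Sum: 25% + 24% + 23% + 25% = 97%.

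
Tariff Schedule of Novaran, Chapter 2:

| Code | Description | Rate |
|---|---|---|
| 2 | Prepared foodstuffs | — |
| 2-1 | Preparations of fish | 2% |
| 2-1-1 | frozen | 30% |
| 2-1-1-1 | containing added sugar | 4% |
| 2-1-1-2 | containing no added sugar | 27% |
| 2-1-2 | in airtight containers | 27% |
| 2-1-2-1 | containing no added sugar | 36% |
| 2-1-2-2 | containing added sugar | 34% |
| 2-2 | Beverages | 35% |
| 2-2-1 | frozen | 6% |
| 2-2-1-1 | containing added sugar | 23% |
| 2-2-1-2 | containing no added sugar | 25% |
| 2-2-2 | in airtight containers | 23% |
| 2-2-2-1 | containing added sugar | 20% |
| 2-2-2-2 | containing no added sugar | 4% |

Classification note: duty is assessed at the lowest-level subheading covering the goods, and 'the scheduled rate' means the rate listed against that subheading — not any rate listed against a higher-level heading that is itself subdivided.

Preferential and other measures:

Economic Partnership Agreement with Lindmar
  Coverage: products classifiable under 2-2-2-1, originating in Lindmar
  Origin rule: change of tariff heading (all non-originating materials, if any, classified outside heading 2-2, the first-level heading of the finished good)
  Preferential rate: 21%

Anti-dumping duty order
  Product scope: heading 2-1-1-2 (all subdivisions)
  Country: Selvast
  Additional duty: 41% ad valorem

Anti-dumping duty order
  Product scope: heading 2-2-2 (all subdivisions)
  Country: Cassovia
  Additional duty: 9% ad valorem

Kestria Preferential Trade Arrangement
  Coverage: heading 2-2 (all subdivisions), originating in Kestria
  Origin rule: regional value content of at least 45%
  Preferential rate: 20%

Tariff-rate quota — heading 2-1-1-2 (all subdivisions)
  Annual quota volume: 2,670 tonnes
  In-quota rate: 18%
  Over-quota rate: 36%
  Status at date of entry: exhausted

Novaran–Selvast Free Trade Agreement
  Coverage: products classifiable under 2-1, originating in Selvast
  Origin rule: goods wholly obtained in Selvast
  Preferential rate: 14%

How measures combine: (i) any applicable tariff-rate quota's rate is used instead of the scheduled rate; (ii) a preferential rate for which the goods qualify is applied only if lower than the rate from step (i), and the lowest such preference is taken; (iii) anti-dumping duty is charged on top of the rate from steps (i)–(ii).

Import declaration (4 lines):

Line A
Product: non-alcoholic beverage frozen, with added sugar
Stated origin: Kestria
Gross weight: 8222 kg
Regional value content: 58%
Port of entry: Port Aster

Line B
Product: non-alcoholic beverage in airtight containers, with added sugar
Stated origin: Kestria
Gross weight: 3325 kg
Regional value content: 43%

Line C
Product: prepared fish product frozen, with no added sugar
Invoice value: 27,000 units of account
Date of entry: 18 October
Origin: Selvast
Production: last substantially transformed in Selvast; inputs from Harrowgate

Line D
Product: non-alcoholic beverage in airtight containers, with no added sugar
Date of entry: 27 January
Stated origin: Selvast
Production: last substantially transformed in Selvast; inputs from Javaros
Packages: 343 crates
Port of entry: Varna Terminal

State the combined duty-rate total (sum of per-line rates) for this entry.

121%

Line A: non-alcoholic beverage → 2-2; frozen → 2-2-1; with added sugar → 2-2-1-1. Scheduled 23%. Kestria agreement on 2-2: RVC ≥ 45% → 20% available; preferential 20%. → 20%.
Line B: non-alcoholic beverage → 2-2; in airtight containers → 2-2-2; with added sugar → 2-2-2-1. Scheduled 20%. Kestria agreement on 2-2: RVC < 45%. → 20%.
Line C: prepared fish product → 2-1; frozen → 2-1-1; with no added sugar → 2-1-1-2. Scheduled 27%. quota on 2-1-1-2 exhausted → over-quota 36%; Selvast agreement on 2-1: not wholly obtained; anti-dumping (Selvast, 2-1-1-2): +41%; total 36% + 41% = 77%. → 77%.
Line D: non-alcoholic beverage → 2-2; in airtight containers → 2-2-2; with no added sugar → 2-2-2-2. Scheduled 4%. Selvast agreement on 2-1: 2-2-2-2 not covered. → 4%.
Sum: 20% + 20% + 77% + 4% = 121%.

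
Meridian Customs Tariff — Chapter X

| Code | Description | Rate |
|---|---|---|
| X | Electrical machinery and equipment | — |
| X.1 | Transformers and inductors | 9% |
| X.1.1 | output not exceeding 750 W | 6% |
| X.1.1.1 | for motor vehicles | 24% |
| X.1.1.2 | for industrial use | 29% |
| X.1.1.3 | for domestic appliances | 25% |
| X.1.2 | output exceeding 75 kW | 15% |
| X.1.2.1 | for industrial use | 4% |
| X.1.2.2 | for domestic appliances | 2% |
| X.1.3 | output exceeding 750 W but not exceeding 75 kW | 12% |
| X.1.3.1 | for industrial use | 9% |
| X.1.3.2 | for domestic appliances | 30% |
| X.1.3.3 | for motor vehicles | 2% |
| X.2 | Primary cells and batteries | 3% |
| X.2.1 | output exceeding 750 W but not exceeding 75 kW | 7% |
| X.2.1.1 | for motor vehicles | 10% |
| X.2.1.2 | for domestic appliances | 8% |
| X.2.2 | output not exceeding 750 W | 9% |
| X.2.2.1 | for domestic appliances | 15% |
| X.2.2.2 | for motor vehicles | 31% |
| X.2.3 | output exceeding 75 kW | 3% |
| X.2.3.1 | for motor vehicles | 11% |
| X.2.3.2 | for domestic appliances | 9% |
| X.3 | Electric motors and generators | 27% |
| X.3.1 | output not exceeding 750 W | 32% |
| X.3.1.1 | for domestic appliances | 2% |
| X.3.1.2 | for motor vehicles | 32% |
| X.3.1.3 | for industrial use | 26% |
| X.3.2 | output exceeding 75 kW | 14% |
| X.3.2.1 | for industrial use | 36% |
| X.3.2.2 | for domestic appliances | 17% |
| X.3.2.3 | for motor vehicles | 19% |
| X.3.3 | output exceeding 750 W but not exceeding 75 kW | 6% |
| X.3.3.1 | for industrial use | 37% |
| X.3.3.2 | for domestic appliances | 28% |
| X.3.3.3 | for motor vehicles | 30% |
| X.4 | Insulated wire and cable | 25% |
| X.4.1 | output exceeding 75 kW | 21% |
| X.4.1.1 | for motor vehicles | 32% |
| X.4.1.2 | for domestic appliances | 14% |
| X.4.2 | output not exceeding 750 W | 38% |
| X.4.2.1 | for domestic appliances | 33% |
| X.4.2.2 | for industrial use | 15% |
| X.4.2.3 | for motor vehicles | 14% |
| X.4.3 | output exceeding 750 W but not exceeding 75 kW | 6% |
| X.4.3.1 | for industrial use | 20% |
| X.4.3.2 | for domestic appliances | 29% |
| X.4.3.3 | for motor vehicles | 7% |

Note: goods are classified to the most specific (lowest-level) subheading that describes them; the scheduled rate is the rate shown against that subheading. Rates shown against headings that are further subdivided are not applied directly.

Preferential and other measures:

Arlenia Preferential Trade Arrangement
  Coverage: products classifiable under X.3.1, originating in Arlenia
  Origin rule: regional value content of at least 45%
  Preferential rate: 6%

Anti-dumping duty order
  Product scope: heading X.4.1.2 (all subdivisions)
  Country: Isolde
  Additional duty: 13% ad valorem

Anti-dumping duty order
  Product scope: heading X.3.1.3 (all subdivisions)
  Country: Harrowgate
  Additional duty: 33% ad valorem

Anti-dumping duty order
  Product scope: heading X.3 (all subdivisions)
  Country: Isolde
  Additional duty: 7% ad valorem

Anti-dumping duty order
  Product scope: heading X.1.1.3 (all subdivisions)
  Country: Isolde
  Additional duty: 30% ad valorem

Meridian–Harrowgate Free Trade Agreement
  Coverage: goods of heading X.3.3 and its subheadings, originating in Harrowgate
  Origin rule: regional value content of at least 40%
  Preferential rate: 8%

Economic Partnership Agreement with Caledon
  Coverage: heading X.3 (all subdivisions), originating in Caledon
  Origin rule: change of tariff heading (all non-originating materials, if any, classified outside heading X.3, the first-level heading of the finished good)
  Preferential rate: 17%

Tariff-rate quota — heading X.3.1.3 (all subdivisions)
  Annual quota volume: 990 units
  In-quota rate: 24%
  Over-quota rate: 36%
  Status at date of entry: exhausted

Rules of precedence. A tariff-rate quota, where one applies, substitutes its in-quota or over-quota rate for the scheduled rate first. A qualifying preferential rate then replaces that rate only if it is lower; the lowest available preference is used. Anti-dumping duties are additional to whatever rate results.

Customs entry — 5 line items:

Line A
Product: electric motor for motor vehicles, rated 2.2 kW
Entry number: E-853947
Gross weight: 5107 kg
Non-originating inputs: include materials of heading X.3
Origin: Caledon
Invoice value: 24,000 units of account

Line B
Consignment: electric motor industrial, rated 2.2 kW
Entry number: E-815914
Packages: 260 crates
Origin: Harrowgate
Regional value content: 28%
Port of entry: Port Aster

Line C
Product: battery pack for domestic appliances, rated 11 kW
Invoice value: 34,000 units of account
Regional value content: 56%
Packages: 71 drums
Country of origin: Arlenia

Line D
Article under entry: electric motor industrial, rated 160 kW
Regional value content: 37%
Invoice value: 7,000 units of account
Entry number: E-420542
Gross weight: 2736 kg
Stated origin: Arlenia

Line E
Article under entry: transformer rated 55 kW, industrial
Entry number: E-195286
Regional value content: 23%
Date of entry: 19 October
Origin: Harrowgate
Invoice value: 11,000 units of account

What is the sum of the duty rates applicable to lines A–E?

120%

Line A: electric motor → X.3; rated 2.2 kW → X.3.3; for motor vehicles → X.3.3.3. Scheduled 30%. Caledon agreement on X.3: CTH not met. → 30%.
Line B: electric motor → X.3; rated 2.2 kW → X.3.3; industrial → X.3.3.1. Scheduled 37%. Harrowgate agreement on X.3.3: RVC < 40%. → 37%.
Line C: battery pack → X.2; rated 11 kW → X.2.1; for domestic appliances → X.2.1.2. Scheduled 8%. Arlenia agreement on X.3.1: X.2.1.2 not covered. → 8%.
Line D: electric motor → X.3; rated 160 kW → X.3.2; industrial → X.3.2.1. Scheduled 36%. Arlenia agreement on X.3.1: X.3.2.1 not covered. → 36%.
Line E: transformer → X.1; rated 55 kW → X.1.3; industrial → X.1.3.1. Scheduled 9%. Harrowgate agreement on X.3.3: X.1.3.1 not covered. → 9%.
Sum: 30% + 37% + 8% + 36% + 9% = 120%.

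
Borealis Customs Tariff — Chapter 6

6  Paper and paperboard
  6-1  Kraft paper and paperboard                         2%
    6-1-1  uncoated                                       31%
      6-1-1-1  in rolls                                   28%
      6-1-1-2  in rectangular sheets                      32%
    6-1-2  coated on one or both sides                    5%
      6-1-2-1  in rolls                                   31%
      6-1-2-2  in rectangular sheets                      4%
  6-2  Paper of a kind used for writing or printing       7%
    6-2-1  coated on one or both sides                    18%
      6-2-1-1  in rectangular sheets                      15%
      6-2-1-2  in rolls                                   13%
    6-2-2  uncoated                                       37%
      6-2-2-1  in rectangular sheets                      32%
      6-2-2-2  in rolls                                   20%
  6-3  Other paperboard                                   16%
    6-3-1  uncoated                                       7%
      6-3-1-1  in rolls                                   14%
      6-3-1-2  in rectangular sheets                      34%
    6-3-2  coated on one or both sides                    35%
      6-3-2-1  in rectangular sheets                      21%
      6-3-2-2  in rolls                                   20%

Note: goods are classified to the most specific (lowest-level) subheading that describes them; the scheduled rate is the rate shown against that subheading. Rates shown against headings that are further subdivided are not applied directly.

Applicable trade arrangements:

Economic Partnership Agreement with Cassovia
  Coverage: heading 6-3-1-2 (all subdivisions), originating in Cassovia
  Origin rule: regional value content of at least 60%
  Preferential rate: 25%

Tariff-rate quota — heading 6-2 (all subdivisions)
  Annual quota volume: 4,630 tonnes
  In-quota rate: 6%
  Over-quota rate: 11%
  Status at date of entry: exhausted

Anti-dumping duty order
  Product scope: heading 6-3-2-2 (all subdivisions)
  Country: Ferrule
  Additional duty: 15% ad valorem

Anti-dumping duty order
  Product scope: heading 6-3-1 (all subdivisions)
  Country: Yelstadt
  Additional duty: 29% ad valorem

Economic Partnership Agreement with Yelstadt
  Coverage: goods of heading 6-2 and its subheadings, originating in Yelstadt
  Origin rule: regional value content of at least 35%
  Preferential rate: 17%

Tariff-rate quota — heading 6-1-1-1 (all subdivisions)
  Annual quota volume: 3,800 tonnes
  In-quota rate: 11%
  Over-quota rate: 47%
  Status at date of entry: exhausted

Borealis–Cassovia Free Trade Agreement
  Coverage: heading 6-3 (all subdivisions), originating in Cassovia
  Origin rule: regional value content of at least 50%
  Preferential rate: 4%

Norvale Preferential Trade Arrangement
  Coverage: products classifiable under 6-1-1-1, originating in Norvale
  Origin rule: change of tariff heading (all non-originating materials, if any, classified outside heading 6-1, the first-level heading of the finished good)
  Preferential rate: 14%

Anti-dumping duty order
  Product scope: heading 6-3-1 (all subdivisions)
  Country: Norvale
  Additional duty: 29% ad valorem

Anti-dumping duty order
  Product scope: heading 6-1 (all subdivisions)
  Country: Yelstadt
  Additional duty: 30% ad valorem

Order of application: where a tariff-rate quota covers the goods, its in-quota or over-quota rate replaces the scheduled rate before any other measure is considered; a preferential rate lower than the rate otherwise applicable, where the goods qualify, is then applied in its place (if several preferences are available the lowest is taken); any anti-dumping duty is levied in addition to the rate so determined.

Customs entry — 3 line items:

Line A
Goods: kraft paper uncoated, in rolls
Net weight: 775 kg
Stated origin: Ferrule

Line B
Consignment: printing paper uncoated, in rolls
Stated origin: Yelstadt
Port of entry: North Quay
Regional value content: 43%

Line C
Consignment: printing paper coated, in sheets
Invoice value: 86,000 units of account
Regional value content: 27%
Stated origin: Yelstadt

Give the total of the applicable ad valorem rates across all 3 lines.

69%

Line A: kraft paper → 6-1; uncoated → 6-1-1; in rolls → 6-1-1-1. Scheduled 28%. quota on 6-1-1-1 exhausted → over-quota 47%. → 47%.
Line B: printing paper → 6-2; uncoated → 6-2-2; in rolls → 6-2-2-2. Scheduled 20%. quota on 6-2 exhausted → over-quota 11%; Yelstadt agreement on 6-2: RVC ≥ 35% → 17% available; preference 17% not lower than 11% → no reduction. → 11%.
Line C: printing paper → 6-2; coated → 6-2-1; in sheets → 6-2-1-1. Scheduled 15%. quota on 6-2 exhausted → over-quota 11%; Yelstadt agreement on 6-2: RVC < 35%. → 11%.
Sum: 47% + 11% + 11% = 69%.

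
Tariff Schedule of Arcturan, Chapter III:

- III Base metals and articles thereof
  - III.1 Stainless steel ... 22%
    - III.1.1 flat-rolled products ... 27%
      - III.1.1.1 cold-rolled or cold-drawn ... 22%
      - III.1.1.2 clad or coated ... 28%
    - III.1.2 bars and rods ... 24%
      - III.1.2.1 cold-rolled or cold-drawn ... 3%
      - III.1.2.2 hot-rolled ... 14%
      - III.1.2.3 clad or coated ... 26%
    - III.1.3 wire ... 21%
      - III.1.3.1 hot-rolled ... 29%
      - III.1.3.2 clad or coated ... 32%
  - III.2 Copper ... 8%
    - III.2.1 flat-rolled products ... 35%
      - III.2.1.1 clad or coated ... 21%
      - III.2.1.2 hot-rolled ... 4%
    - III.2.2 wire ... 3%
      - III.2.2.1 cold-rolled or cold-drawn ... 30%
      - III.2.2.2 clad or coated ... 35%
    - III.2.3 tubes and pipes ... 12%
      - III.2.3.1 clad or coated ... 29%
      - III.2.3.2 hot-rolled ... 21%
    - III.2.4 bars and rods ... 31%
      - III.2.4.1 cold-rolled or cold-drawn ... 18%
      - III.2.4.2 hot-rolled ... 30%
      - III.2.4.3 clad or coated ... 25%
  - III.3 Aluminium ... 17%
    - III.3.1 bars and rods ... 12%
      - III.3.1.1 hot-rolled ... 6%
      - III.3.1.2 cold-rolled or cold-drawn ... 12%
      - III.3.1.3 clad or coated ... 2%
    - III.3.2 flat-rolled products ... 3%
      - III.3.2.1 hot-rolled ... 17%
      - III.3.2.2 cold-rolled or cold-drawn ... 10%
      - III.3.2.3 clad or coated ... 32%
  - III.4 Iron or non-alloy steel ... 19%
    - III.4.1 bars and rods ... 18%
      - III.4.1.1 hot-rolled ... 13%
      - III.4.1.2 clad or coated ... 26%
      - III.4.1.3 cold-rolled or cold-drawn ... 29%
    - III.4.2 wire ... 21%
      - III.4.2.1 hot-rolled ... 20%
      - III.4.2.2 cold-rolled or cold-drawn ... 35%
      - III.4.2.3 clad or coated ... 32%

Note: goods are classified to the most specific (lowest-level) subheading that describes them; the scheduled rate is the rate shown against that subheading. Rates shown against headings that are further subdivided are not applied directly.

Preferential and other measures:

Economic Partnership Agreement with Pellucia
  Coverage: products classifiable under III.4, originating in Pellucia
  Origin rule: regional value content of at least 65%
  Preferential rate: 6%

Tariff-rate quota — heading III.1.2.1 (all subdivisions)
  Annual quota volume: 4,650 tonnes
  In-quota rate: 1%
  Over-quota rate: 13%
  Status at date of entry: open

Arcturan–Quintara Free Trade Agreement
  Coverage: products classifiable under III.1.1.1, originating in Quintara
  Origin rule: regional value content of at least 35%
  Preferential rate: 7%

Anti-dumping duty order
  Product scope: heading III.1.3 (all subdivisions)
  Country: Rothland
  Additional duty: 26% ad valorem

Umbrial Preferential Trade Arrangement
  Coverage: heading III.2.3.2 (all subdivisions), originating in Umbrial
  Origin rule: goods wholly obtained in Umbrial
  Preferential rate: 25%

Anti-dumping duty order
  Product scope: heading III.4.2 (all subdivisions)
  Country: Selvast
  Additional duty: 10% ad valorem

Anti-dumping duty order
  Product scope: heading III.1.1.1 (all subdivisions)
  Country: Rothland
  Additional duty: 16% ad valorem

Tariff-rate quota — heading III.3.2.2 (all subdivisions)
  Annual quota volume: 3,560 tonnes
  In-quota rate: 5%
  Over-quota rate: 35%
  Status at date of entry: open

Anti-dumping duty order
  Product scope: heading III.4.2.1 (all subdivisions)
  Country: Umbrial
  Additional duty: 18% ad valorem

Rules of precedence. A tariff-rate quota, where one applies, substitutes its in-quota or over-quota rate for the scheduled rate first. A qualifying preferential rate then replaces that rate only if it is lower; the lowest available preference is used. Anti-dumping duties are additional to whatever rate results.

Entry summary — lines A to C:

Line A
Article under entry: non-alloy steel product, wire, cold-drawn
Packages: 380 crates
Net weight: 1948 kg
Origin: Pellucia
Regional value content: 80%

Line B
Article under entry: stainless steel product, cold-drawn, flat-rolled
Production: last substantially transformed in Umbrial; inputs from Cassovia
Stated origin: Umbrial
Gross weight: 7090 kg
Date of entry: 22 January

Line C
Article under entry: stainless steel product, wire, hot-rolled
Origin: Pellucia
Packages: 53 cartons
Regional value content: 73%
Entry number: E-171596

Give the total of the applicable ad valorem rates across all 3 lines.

Line A: non-alloy steel → III.4; wire → III.4.2; cold-drawn → III.4.2.2. Scheduled 35%. Pellucia agreement on III.4: RVC ≥ 65% → 6% available; preferential 6%. → 6%.
Line B: stainless steel → III.1; flat-rolled → III.1.1; cold-drawn → III.1.1.1. Scheduled 22%. Umbrial agreement on III.2.3.2: III.1.1.1 not covered. → 22%.
Line C: stainless steel → III.1; wire → III.1.3; hot-rolled → III.1.3.1. Scheduled 29%. Pellucia agreement on III.4: III.1.3.1 not covered. → 29%.
Sum: 6% + 22% + 29% = 57%.

57%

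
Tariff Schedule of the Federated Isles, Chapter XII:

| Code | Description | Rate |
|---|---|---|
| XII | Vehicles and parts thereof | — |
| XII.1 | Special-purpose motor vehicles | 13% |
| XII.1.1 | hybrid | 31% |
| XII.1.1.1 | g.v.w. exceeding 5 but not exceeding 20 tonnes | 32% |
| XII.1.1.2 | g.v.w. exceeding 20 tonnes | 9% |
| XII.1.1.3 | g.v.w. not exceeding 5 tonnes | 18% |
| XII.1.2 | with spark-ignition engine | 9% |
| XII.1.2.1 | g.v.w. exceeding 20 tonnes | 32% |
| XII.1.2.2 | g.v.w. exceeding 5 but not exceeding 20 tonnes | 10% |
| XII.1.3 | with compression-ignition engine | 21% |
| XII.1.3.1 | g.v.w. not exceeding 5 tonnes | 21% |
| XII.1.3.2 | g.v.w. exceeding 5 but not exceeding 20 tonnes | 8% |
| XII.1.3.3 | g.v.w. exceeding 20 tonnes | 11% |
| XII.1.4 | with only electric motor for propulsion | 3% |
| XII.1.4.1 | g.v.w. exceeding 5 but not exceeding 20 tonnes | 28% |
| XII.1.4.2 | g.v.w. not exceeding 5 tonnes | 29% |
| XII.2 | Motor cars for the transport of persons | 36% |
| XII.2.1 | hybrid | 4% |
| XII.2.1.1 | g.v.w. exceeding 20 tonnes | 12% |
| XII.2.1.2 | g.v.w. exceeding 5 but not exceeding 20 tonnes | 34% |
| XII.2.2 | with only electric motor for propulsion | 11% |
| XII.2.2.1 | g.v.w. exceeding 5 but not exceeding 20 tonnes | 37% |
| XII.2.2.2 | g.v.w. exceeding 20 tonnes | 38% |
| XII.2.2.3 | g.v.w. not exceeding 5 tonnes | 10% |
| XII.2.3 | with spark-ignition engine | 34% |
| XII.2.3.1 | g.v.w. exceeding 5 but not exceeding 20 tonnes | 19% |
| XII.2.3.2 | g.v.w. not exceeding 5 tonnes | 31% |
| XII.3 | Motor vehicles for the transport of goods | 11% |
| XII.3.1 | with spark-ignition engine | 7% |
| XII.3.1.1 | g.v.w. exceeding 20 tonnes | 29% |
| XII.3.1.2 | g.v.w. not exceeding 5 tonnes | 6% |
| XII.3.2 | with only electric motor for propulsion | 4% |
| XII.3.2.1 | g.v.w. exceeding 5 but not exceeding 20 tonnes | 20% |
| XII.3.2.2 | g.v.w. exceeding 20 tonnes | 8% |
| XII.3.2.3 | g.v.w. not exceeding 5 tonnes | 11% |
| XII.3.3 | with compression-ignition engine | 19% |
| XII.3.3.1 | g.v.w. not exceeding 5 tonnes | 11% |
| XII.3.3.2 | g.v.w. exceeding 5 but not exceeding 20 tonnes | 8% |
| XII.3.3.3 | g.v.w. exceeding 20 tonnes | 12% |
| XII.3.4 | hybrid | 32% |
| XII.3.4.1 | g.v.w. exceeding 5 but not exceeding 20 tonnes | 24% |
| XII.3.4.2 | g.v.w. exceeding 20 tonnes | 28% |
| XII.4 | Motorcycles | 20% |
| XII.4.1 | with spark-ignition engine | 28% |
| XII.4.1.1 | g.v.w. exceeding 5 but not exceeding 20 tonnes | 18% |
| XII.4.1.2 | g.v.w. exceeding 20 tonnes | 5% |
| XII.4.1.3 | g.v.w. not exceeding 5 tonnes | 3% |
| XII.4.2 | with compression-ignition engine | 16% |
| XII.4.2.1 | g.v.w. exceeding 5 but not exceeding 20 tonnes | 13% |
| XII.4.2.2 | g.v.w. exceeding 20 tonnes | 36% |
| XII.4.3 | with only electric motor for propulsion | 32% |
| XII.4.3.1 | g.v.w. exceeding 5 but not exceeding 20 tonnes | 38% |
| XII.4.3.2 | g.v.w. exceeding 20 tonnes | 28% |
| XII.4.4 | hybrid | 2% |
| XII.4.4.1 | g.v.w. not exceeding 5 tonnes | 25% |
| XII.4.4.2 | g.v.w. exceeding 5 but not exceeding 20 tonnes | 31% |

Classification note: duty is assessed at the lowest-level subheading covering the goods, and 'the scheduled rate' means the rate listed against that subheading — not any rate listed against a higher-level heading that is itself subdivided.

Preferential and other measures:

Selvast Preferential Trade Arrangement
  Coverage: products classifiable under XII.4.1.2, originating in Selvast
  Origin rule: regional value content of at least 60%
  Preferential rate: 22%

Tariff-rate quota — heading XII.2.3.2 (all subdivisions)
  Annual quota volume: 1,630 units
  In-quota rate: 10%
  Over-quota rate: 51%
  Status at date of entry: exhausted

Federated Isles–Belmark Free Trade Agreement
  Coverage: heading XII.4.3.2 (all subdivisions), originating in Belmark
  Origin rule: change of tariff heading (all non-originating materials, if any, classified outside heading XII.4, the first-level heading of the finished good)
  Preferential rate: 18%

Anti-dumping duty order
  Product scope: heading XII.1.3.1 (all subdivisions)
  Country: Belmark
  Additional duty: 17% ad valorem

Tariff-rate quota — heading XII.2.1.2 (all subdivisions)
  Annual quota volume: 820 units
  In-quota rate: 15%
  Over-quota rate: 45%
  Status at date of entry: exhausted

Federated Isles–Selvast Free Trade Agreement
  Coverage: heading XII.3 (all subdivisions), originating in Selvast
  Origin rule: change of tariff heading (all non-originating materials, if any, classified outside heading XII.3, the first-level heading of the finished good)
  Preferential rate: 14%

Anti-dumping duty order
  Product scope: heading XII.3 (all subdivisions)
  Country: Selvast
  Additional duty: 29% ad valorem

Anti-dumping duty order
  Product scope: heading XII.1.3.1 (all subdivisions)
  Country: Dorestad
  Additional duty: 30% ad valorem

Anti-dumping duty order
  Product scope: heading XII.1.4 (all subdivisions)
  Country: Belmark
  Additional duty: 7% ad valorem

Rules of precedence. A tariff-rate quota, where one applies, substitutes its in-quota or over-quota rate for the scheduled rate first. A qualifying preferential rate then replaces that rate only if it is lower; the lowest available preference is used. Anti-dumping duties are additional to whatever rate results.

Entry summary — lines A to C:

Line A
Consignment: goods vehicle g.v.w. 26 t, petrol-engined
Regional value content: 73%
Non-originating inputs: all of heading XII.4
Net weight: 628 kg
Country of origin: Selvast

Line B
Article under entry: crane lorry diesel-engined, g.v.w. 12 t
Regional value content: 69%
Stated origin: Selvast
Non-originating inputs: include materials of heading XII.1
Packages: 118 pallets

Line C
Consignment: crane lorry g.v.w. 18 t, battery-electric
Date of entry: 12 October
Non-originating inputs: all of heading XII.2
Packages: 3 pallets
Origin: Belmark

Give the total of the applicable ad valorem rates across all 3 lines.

Line A: goods vehicle → XII.3; petrol-engined → XII.3.1; g.v.w. 26 t → XII.3.1.1. Scheduled 29%. Selvast agreement on XII.4.1.2: XII.3.1.1 not covered; Selvast agreement on XII.3: CTH met → 14% available; preferential 14%; anti-dumping (Selvast, XII.3): +29%; total 14% + 29% = 43%. → 43%.
Line B: crane lorry → XII.1; diesel-engined → XII.1.3; g.v.w. 12 t → XII.1.3.2. Scheduled 8%. Selvast agreement on XII.4.1.2: XII.1.3.2 not covered; Selvast agreement on XII.3: XII.1.3.2 not covered. → 8%.
Line C: crane lorry → XII.1; battery-electric → XII.1.4; g.v.w. 18 t → XII.1.4.1. Scheduled 28%. Belmark agreement on XII.4.3.2: XII.1.4.1 not covered; anti-dumping (Belmark, XII.1.4): +7%; total 28% + 7% = 35%. → 35%.
Sum: 43% + 8% + 35% = 86%.

86%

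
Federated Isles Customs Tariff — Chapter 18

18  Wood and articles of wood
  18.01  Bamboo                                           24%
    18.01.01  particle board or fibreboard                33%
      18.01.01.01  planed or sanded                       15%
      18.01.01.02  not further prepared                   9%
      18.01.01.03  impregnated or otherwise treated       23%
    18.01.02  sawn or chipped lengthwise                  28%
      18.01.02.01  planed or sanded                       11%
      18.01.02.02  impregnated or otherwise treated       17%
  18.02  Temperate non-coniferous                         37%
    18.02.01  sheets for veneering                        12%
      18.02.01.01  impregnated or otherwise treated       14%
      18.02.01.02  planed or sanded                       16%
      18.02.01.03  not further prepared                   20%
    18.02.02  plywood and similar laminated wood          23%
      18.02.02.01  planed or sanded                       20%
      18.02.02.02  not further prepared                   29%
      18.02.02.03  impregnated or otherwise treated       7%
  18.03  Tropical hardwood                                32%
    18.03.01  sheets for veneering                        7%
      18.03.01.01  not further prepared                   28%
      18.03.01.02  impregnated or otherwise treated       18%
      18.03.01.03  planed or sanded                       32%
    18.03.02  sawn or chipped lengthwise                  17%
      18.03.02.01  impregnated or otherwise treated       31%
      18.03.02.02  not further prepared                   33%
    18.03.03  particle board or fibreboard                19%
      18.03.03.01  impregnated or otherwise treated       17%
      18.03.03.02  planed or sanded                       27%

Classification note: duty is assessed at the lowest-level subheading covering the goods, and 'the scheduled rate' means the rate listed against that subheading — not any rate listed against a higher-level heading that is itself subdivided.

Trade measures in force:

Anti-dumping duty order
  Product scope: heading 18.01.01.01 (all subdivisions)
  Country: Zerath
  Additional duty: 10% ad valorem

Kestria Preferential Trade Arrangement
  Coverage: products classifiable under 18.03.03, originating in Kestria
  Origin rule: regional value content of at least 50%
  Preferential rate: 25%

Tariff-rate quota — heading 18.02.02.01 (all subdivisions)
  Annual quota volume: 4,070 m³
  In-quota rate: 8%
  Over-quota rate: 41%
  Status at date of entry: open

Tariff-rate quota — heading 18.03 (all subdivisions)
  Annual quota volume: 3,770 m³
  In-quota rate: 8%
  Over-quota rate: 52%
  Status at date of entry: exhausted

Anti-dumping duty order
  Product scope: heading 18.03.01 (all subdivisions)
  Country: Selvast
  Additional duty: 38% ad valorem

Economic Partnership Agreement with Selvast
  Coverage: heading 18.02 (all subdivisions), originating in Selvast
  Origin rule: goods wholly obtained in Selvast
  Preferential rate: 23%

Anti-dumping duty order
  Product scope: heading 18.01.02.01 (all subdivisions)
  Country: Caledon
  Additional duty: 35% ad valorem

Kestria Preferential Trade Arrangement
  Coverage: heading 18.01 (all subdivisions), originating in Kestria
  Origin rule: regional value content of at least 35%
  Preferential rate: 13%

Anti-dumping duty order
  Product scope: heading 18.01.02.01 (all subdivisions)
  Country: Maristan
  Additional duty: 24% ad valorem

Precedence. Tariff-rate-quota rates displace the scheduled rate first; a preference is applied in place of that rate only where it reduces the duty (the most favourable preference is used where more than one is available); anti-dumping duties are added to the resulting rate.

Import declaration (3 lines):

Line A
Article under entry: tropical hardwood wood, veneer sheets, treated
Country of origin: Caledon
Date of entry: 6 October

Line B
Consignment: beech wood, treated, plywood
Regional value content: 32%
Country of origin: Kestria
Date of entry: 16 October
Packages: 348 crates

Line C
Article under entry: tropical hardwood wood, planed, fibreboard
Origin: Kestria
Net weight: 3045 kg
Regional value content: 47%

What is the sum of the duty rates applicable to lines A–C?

Line A: tropical hardwood → 18.03; veneer sheets → 18.03.01; treated → 18.03.01.02. Scheduled 18%. quota on 18.03 exhausted → over-quota 52%. → 52%.
Line B: beech → 18.02; plywood → 18.02.02; treated → 18.02.02.03. Scheduled 7%. Kestria agreement on 18.03.03: 18.02.02.03 not covered; Kestria agreement on 18.01: 18.02.02.03 not covered. → 7%.
Line C: tropical hardwood → 18.03; fibreboard → 18.03.03; planed → 18.03.03.02. Scheduled 27%. quota on 18.03 exhausted → over-quota 52%; Kestria agreement on 18.03.03: RVC < 50%; Kestria agreement on 18.01: 18.03.03.02 not covered. → 52%.
Sum: 52% + 7% + 52% = 111%.

111%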